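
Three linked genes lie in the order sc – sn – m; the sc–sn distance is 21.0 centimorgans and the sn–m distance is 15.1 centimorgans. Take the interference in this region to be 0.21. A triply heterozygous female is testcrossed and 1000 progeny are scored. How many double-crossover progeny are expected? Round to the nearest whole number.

Map distances give recombination frequencies of 0.210 and 0.151 for the two intervals.
With interference 0.21 (so coincidence = 0.79), expected double-crossover frequency = 0.210 × 0.151 × 0.79 = 0.02505.
Expected number = 0.02505 × 1000 = 25.05 ≈ 25.

25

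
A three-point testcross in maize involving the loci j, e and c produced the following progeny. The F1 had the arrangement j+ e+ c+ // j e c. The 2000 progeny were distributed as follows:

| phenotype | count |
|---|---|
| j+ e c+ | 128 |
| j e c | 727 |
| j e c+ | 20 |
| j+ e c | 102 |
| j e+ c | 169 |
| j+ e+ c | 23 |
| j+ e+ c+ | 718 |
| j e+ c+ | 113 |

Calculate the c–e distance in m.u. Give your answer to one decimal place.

17.0 m.u.

The two rarest classes, j+ e+ c and j e c+, are the double crossovers. Comparing them with the parentals, only the c allele has switched, so c is the middle locus and the order is j – c – e.
Crossovers in the c–e interval produce the single-crossover classes j+ e c+ and j e+ c (128 + 169 = 297) plus the double crossovers (43).
RF(c–e) = (297 + 43) / 2000 = 340/2000 = 0.1700 → 17.0 m.u.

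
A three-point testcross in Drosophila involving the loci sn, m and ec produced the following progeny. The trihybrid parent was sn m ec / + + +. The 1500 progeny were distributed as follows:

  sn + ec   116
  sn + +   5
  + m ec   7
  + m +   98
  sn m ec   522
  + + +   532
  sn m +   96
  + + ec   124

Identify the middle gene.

sn

The two rarest classes, + m ec and sn + +, are the double crossovers. Comparing them with the parentals, only the sn allele has switched, so sn is the middle locus and the order is ec – sn – m.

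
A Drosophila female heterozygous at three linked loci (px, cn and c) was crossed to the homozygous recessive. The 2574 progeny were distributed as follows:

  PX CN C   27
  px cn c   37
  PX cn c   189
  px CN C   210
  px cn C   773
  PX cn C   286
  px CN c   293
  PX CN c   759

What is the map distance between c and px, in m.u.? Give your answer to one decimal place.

The two most frequent reciprocal classes, PX CN c and px cn C, are the parental types, so the F1 was PX CN c / px cn C.
The two rarest classes, PX CN C and px cn c, are the double crossovers. Comparing them with the parentals, only the c allele has switched, so c is the middle locus and the order is cn – c – px.
Crossovers in the c–px interval produce the single-crossover classes px CN c and PX cn C (293 + 286 = 579) plus the double crossovers (64).
RF(c–px) = (579 + 64) / 2574 = 643/2574 = 0.2498 → 25.0 m.u.

25.0 m.u.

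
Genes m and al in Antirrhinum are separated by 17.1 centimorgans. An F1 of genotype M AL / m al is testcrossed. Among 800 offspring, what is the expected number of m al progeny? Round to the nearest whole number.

332

A map distance of 17.1 centimorgans corresponds to a recombination frequency of 0.171.
The F1 is M AL / m al, so m al is a parental gamete class with expected frequency (1 − r)/2 = 0.829/2 = 0.4145.
Expected number = 0.4145 × 800 = 331.60 ≈ 332.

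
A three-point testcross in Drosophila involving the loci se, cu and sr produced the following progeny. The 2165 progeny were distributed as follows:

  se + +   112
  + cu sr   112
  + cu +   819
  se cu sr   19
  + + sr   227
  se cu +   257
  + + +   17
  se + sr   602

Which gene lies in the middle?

The two most frequent reciprocal classes, se + sr and + cu +, are the parental types, so the F1 was se + sr / + cu +.
The two rarest classes, se cu sr and + + +, are the double crossovers. Comparing them with the parentals, only the cu allele has switched, so cu is the middle locus and the order is sr – cu – se.

cu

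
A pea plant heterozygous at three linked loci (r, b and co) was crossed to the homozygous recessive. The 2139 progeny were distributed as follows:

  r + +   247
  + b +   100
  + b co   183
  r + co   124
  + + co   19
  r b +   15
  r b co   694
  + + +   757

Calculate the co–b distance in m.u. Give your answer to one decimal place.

12.1 m.u.

The two most frequent reciprocal classes, r b co and + + +, are the parental types, so the F1 was r b co / + + +.
The two rarest classes, r b + and + + co, are the double crossovers. Comparing them with the parentals, only the co allele has switched, so co is the middle locus and the order is b – co – r.
Crossovers in the b–co interval produce the single-crossover classes r + co and + b + (124 + 100 = 224) plus the double crossovers (34).
RF(b–co) = (224 + 34) / 2139 = 258/2139 = 0.1206 → 12.1 m.u.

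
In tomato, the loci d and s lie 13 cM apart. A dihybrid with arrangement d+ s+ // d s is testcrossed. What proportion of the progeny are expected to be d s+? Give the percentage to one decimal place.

A map distance of 13 cM corresponds to a recombination frequency of 0.130.
The F1 is d+ s+ / d s, so d s+ is a recombinant gamete class with expected frequency r/2 = 0.130/2 = 0.0650.
That is 0.0650 = 6.5% of the progeny.

6.5%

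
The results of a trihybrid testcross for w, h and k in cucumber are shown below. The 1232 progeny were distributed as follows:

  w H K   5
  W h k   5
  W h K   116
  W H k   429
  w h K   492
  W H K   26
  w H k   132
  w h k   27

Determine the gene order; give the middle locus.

The two most frequent reciprocal classes, w h K and W H k, are the parental types, so the F1 was w h K / W H k.
The two rarest classes, w H K and W h k, are the double crossovers. Comparing them with the parentals, only the h allele has switched, so h is the middle locus and the order is k – h – w.

h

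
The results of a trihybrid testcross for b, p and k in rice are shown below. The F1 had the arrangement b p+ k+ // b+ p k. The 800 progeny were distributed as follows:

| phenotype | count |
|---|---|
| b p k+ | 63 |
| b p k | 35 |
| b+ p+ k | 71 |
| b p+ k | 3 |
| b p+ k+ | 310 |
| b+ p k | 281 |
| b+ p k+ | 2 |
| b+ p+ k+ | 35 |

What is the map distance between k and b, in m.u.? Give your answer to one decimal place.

9.4 m.u.

The two rarest classes, b p+ k and b+ p k+, are the double crossovers. Comparing them with the parentals, only the k allele has switched, so k is the middle locus and the order is b – k – p.
Crossovers in the b–k interval produce the single-crossover classes b+ p+ k+ and b p k (35 + 35 = 70) plus the double crossovers (5).
RF(b–k) = (70 + 5) / 800 = 75/800 = 0.0938 → 9.4 m.u.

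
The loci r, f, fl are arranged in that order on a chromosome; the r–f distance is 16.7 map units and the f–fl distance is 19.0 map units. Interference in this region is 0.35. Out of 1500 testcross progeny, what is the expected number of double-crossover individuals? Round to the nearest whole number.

31

Map distances give recombination frequencies of 0.167 and 0.190 for the two intervals.
With interference 0.35 (so coincidence = 0.65), expected double-crossover frequency = 0.167 × 0.190 × 0.65 = 0.02062.
Expected number = 0.02062 × 1500 = 30.94 ≈ 31.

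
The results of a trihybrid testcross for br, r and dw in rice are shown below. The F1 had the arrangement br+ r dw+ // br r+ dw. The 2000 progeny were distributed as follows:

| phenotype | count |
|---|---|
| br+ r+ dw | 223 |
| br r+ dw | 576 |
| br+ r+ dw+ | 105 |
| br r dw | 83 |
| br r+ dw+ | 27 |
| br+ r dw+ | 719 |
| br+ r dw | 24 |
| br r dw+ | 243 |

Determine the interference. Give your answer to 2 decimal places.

0.17

The two rarest classes, br+ r dw and br r+ dw+, are the double crossovers. Comparing them with the parentals, only the dw allele has switched, so dw is the middle locus and the order is br – dw – r.
br–dw: (466 + 51)/2000 = 0.2585; dw–r: (188 + 51)/2000 = 0.1195.
Expected DCO frequency = 0.2585 × 0.1195 ≈ 0.03089; observed = 51/2000 ≈ 0.02550.
Coefficient of coincidence = 0.02550/0.03089 ≈ 0.83; interference = 1 − 0.83 = 0.17.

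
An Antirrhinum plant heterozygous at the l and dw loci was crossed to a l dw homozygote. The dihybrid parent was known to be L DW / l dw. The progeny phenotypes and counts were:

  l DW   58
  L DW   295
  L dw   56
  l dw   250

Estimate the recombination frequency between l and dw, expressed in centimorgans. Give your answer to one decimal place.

The recombinant classes are L dw and l DW: 56 + 58 = 114.
Recombination frequency = 114/659 = 0.1730 ≈ 17.3%, i.e. 17.3 centimorgans.

17.3 centimorgans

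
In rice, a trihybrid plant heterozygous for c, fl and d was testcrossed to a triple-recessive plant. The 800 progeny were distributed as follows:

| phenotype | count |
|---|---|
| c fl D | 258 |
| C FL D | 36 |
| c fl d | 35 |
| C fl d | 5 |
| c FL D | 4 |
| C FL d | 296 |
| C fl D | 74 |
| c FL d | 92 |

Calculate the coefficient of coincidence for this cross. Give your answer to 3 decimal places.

0.514

The two most frequent reciprocal classes, c fl D and C FL d, are the parental types, so the F1 was c fl D / C FL d.
The two rarest classes, c FL D and C fl d, are the double crossovers. Comparing them with the parentals, only the fl allele has switched, so fl is the middle locus and the order is d – fl – c.
d–fl: (71 + 9)/800 = 0.1000; fl–c: (166 + 9)/800 = 0.2188.
Expected DCO frequency = 0.1000 × 0.2188 ≈ 0.02188; observed = 9/800 ≈ 0.01125.
Coefficient of coincidence = 0.01125/0.02188 ≈ 0.514.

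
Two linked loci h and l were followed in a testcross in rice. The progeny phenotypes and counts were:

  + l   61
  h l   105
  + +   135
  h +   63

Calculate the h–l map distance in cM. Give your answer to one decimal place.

34.1 cM

The two most frequent classes, + + (135) and h l (105), are the parental types, so the F1 was + + / h l.
The recombinant classes are + l and h +: 61 + 63 = 124.
Recombination frequency = 124/364 = 0.3407 ≈ 34.1%, i.e. 34.1 cM.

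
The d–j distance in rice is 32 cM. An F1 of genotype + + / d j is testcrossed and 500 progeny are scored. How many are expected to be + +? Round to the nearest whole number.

170

A map distance of 32 cM corresponds to a recombination frequency of 0.320.
The F1 is + + / d j, so + + is a parental gamete class with expected frequency (1 − r)/2 = 0.680/2 = 0.3400.
Expected number = 0.3400 × 500 = 170.00 ≈ 170.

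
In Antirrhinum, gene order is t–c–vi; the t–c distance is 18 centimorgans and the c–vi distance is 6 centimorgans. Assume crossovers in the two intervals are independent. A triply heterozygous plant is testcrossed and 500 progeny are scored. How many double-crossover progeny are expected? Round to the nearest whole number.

5

Map distances give recombination frequencies of 0.180 and 0.060 for the two intervals.
With no interference, expected double-crossover frequency = 0.180 × 0.060 = 0.01080.
Expected number = 0.01080 × 500 = 5.40 ≈ 5.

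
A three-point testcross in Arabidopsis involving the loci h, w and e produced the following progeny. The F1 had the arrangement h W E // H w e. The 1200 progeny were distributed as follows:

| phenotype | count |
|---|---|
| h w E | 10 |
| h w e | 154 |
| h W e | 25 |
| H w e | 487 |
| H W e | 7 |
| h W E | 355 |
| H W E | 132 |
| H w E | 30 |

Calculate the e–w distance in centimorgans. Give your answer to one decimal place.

6.0 centimorgans

The two rarest classes, h w E and H W e, are the double crossovers. Comparing them with the parentals, only the w allele has switched, so w is the middle locus and the order is e – w – h.
Crossovers in the e–w interval produce the single-crossover classes h W e and H w E (25 + 30 = 55) plus the double crossovers (17).
RF(e–w) = (55 + 17) / 1200 = 72/1200 = 0.0600 → 6.0 centimorgans.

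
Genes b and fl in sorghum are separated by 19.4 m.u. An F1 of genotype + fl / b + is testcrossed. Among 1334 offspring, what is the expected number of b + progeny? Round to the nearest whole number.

A map distance of 19.4 m.u. corresponds to a recombination frequency of 0.194.
The F1 is + fl / b +, so b + is a parental gamete class with expected frequency (1 − r)/2 = 0.806/2 = 0.4030.
Expected number = 0.4030 × 1334 = 537.60 ≈ 538.

538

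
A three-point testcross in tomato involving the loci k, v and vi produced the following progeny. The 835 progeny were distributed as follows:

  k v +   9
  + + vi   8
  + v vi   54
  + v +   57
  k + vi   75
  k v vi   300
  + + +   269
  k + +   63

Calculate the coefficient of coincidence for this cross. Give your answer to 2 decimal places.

The two most frequent reciprocal classes, k v vi and + + +, are the parental types, so the F1 was k v vi / + + +.
The two rarest classes, k v + and + + vi, are the double crossovers. Comparing them with the parentals, only the vi allele has switched, so vi is the middle locus and the order is v – vi – k.
v–vi: (132 + 17)/835 = 0.1784; vi–k: (117 + 17)/835 = 0.1605.
Expected DCO frequency = 0.1784 × 0.1605 ≈ 0.02863; observed = 17/835 ≈ 0.02036.
Coefficient of coincidence = 0.02036/0.02863 ≈ 0.71.

0.71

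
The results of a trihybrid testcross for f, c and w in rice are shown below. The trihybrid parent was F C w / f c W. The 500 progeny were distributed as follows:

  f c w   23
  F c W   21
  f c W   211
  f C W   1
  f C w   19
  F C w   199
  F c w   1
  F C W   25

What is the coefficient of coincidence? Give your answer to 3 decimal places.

0.476

The two rarest classes, F c w and f C W, are the double crossovers. Comparing them with the parentals, only the c allele has switched, so c is the middle locus and the order is f – c – w.
f–c: (40 + 2)/500 = 0.0840; c–w: (48 + 2)/500 = 0.1000.
Expected DCO frequency = 0.0840 × 0.1000 ≈ 0.00840; observed = 2/500 ≈ 0.00400.
Coefficient of coincidence = 0.00400/0.00840 ≈ 0.476.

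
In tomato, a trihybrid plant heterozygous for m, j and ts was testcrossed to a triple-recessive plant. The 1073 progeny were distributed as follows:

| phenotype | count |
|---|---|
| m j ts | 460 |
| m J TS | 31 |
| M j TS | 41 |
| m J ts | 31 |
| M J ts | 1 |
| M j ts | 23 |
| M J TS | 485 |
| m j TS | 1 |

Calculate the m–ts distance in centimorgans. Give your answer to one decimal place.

5.2 centimorgans

The two most frequent reciprocal classes, m j ts and M J TS, are the parental types, so the F1 was m j ts / M J TS.
The two rarest classes, m j TS and M J ts, are the double crossovers. Comparing them with the parentals, only the ts allele has switched, so ts is the middle locus and the order is j – ts – m.
Crossovers in the ts–m interval produce the single-crossover classes M j ts and m J TS (23 + 31 = 54) plus the double crossovers (2).
RF(ts–m) = (54 + 2) / 1073 = 56/1073 = 0.0522 → 5.2 centimorgans.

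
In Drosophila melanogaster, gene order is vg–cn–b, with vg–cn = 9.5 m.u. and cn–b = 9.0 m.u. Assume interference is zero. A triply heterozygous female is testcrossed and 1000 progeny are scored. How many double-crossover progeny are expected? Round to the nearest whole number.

9

Map distances give recombination frequencies of 0.095 and 0.090 for the two intervals.
With no interference, expected double-crossover frequency = 0.095 × 0.090 = 0.00855.
Expected number = 0.00855 × 1000 = 8.55 ≈ 9.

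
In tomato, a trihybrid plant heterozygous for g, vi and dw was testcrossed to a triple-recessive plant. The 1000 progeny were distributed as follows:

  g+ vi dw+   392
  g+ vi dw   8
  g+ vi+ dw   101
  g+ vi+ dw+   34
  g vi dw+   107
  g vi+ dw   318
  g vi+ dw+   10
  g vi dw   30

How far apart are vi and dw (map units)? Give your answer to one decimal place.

8.2 map units

The two most frequent reciprocal classes, g+ vi dw+ and g vi+ dw, are the parental types, so the F1 was g+ vi dw+ / g vi+ dw.
The two rarest classes, g+ vi dw and g vi+ dw+, are the double crossovers. Comparing them with the parentals, only the dw allele has switched, so dw is the middle locus and the order is vi – dw – g.
Crossovers in the vi–dw interval produce the single-crossover classes g+ vi+ dw+ and g vi dw (34 + 30 = 64) plus the double crossovers (18).
RF(vi–dw) = (64 + 18) / 1000 = 82/1000 = 0.0820 → 8.2 map units.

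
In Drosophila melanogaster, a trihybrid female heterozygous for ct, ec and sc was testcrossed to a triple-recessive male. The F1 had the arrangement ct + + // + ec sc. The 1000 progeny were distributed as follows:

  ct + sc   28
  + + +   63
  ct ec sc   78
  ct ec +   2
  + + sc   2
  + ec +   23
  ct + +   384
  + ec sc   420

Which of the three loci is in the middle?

ec

The two rarest classes, ct ec + and + + sc, are the double crossovers. Comparing them with the parentals, only the ec allele has switched, so ec is the middle locus and the order is ct – ec – sc.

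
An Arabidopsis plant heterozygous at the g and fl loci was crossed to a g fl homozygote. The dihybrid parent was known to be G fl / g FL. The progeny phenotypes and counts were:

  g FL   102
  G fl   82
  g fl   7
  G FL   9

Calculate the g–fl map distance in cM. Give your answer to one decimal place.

8.0 cM

The recombinant classes are G FL and g fl: 9 + 7 = 16.
Recombination frequency = 16/200 = 0.0800 ≈ 8.0%, i.e. 8.0 cM.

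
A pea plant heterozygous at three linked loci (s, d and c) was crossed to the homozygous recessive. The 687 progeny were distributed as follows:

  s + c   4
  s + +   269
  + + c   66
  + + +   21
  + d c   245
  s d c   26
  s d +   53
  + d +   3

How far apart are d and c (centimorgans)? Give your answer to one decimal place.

18.3 centimorgans

The two most frequent reciprocal classes, + d c and s + +, are the parental types, so the F1 was + d c / s + +.
The two rarest classes, + d + and s + c, are the double crossovers. Comparing them with the parentals, only the c allele has switched, so c is the middle locus and the order is s – c – d.
Crossovers in the c–d interval produce the single-crossover classes + + c and s d + (66 + 53 = 119) plus the double crossovers (7).
RF(c–d) = (119 + 7) / 687 = 126/687 = 0.1834 → 18.3 centimorgans.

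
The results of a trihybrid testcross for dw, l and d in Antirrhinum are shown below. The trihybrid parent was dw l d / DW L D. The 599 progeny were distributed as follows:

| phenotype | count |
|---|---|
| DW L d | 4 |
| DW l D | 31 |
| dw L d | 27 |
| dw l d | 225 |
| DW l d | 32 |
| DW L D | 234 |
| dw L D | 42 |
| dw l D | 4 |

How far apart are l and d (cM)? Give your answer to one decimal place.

11.0 cM

The two rarest classes, dw l D and DW L d, are the double crossovers. Comparing them with the parentals, only the d allele has switched, so d is the middle locus and the order is dw – d – l.
Crossovers in the d–l interval produce the single-crossover classes dw L d and DW l D (27 + 31 = 58) plus the double crossovers (8).
RF(d–l) = (58 + 8) / 599 = 66/599 = 0.1102 → 11.0 cM.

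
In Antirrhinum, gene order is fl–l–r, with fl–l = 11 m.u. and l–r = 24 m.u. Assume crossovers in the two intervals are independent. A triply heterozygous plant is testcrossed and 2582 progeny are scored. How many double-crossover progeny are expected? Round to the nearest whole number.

68

Map distances give recombination frequencies of 0.110 and 0.240 for the two intervals.
With no interference, expected double-crossover frequency = 0.110 × 0.240 = 0.02640.
Expected number = 0.02640 × 2582 = 68.16 ≈ 68.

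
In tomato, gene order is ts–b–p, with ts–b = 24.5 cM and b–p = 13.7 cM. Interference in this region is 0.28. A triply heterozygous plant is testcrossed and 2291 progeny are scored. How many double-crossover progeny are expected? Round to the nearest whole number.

55

Map distances give recombination frequencies of 0.245 and 0.137 for the two intervals.
With interference 0.28 (so coincidence = 0.72), expected double-crossover frequency = 0.245 × 0.137 × 0.72 = 0.02417.
Expected number = 0.02417 × 2291 = 55.37 ≈ 55.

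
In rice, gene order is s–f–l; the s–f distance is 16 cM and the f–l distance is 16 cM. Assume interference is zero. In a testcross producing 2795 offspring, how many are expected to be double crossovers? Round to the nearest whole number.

72

Map distances give recombination frequencies of 0.160 and 0.160 for the two intervals.
With no interference, expected double-crossover frequency = 0.160 × 0.160 = 0.02560.
Expected number = 0.02560 × 2795 = 71.55 ≈ 72.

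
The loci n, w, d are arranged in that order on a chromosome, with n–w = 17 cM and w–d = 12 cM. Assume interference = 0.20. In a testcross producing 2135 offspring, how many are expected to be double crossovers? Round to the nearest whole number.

Map distances give recombination frequencies of 0.170 and 0.120 for the two intervals.
With interference 0.20 (so coincidence = 0.80), expected double-crossover frequency = 0.170 × 0.120 × 0.80 = 0.01632.
Expected number = 0.01632 × 2135 = 34.84 ≈ 35.

35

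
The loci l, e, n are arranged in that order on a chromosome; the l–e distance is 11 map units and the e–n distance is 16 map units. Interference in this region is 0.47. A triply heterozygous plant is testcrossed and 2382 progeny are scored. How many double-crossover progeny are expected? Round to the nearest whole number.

Map distances give recombination frequencies of 0.110 and 0.160 for the two intervals.
With interference 0.47 (so coincidence = 0.53), expected double-crossover frequency = 0.110 × 0.160 × 0.53 = 0.00933.
Expected number = 0.00933 × 2382 = 22.22 ≈ 22.

22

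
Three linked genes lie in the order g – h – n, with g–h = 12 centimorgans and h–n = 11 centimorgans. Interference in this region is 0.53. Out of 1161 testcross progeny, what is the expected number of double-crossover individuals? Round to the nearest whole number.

7

Map distances give recombination frequencies of 0.120 and 0.110 for the two intervals.
With interference 0.53 (so coincidence = 0.47), expected double-crossover frequency = 0.120 × 0.110 × 0.47 = 0.00620.
Expected number = 0.00620 × 1161 = 7.20 ≈ 7.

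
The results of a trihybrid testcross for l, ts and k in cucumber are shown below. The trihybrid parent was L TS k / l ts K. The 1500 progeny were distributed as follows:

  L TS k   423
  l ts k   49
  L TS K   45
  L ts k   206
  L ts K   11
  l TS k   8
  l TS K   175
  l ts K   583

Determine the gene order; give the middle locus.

The two rarest classes, l TS k and L ts K, are the double crossovers. Comparing them with the parentals, only the l allele has switched, so l is the middle locus and the order is k – l – ts.

l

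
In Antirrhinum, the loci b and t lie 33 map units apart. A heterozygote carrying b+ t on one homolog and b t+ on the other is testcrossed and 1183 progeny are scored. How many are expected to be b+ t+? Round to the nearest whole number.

A map distance of 33 map units corresponds to a recombination frequency of 0.330.
The F1 is b+ t / b t+, so b+ t+ is a recombinant gamete class with expected frequency r/2 = 0.330/2 = 0.1650.
Expected number = 0.1650 × 1183 = 195.20 ≈ 195.

195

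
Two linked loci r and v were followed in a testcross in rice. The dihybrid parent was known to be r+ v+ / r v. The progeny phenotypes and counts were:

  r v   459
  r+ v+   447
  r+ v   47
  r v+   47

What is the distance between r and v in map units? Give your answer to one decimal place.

9.4 map units

The recombinant classes are r+ v and r v+: 47 + 47 = 94.
Recombination frequency = 94/1000 = 0.0940 ≈ 9.4%, i.e. 9.4 map units.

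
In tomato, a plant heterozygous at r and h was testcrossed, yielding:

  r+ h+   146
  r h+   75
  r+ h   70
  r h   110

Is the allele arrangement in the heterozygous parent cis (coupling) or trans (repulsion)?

The two most frequent classes are r+ h+ (146) and r h (110); these are the parental (non-recombinant) types.
So the F1 carried r+ h+ on one chromosome and r h on the other — the recessive alleles are on the same chromosome (cis / coupling).

cis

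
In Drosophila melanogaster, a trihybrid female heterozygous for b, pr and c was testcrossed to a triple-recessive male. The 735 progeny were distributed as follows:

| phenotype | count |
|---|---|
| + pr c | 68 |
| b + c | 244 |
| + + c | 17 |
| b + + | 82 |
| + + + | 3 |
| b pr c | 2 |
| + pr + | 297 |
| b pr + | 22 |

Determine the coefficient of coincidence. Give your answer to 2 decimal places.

0.54

The two most frequent reciprocal classes, + pr + and b + c, are the parental types, so the F1 was + pr + / b + c.
The two rarest classes, + + + and b pr c, are the double crossovers. Comparing them with the parentals, only the pr allele has switched, so pr is the middle locus and the order is c – pr – b.
c–pr: (150 + 5)/735 = 0.2109; pr–b: (39 + 5)/735 = 0.0599.
Expected DCO frequency = 0.2109 × 0.0599 ≈ 0.01263; observed = 5/735 ≈ 0.00680.
Coefficient of coincidence = 0.00680/0.01263 ≈ 0.54.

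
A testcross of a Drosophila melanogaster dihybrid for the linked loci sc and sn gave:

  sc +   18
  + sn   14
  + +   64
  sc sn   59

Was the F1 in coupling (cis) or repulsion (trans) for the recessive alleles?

cis

The two most frequent classes are + + (64) and sc sn (59); these are the parental (non-recombinant) types.
So the F1 carried + + on one chromosome and sc sn on the other — the recessive alleles are on the same chromosome (cis / coupling).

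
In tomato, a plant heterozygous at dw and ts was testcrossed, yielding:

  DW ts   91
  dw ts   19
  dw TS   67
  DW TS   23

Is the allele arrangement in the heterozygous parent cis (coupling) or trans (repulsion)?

trans

The two most frequent classes are DW ts (91) and dw TS (67); these are the parental (non-recombinant) types.
So the F1 carried DW ts on one chromosome and dw TS on the other — the recessive alleles are on opposite chromosomes (trans / repulsion).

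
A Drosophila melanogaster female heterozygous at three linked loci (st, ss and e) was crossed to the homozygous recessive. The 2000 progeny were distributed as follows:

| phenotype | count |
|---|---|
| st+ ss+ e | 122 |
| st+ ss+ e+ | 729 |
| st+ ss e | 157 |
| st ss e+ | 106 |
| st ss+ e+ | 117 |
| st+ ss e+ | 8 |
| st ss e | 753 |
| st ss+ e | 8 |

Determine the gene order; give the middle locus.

ss

The two most frequent reciprocal classes, st ss e and st+ ss+ e+, are the parental types, so the F1 was st ss e / st+ ss+ e+.
The two rarest classes, st ss+ e and st+ ss e+, are the double crossovers. Comparing them with the parentals, only the ss allele has switched, so ss is the middle locus and the order is e – ss – st.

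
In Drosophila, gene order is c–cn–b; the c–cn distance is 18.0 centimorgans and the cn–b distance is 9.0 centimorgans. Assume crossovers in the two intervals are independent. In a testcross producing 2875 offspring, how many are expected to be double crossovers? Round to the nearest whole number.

Map distances give recombination frequencies of 0.180 and 0.090 for the two intervals.
With no interference, expected double-crossover frequency = 0.180 × 0.090 = 0.01620.
Expected number = 0.01620 × 2875 = 46.57 ≈ 47.

47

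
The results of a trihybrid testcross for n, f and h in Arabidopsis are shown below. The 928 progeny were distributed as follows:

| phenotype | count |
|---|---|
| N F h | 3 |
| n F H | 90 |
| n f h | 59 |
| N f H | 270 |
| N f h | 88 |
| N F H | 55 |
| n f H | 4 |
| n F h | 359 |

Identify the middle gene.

The two most frequent reciprocal classes, N f H and n F h, are the parental types, so the F1 was N f H / n F h.
The two rarest classes, n f H and N F h, are the double crossovers. Comparing them with the parentals, only the n allele has switched, so n is the middle locus and the order is f – n – h.

n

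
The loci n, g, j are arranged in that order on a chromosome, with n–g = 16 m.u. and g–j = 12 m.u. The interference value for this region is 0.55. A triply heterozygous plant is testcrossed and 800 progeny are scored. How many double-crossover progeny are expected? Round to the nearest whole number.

7

Map distances give recombination frequencies of 0.160 and 0.120 for the two intervals.
With interference 0.55 (so coincidence = 0.45), expected double-crossover frequency = 0.160 × 0.120 × 0.45 = 0.00864.
Expected number = 0.00864 × 800 = 6.91 ≈ 7.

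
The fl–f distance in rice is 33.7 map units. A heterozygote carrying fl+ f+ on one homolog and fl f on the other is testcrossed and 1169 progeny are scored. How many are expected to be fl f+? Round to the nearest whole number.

A map distance of 33.7 map units corresponds to a recombination frequency of 0.337.
The F1 is fl+ f+ / fl f, so fl f+ is a recombinant gamete class with expected frequency r/2 = 0.337/2 = 0.1685.
Expected number = 0.1685 × 1169 = 196.98 ≈ 197.

197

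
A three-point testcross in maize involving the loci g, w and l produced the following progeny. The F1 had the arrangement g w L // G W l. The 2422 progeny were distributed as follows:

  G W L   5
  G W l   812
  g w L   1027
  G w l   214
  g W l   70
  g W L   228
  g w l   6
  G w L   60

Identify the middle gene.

The two rarest classes, g w l and G W L, are the double crossovers. Comparing them with the parentals, only the l allele has switched, so l is the middle locus and the order is w – l – g.

l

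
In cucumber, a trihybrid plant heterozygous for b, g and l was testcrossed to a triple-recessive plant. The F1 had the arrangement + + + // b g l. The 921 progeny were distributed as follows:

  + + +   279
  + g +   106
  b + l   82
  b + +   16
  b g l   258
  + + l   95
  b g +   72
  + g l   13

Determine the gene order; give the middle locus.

The two rarest classes, b + + and + g l, are the double crossovers. Comparing them with the parentals, only the b allele has switched, so b is the middle locus and the order is l – b – g.

b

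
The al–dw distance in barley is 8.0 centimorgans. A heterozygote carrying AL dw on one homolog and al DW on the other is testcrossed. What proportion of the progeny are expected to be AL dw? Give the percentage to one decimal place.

46.0%

A map distance of 8.0 centimorgans corresponds to a recombination frequency of 0.080.
The F1 is AL dw / al DW, so AL dw is a parental gamete class with expected frequency (1 − r)/2 = 0.920/2 = 0.4600.
That is 0.4600 = 46.0% of the progeny.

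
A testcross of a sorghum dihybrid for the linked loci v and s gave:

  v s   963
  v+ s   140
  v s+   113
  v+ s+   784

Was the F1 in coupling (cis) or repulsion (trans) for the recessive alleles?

cis

The two most frequent classes are v+ s+ (784) and v s (963); these are the parental (non-recombinant) types.
So the F1 carried v+ s+ on one chromosome and v s on the other — the recessive alleles are on the same chromosome (cis / coupling).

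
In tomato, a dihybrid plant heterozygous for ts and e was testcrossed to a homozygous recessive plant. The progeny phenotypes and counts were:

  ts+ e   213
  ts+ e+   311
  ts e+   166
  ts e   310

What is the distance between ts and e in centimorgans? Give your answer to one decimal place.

37.9 centimorgans

The two most frequent classes, ts+ e+ (311) and ts e (310), are the parental types, so the F1 was ts+ e+ / ts e.
The recombinant classes are ts+ e and ts e+: 213 + 166 = 379.
Recombination frequency = 379/1000 = 0.3790 ≈ 37.9%, i.e. 37.9 centimorgans.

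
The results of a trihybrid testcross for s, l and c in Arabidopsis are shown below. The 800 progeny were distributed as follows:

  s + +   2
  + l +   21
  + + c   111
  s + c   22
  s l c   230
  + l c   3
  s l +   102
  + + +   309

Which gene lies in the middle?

s

The two most frequent reciprocal classes, + + + and s l c, are the parental types, so the F1 was + + + / s l c.
The two rarest classes, s + + and + l c, are the double crossovers. Comparing them with the parentals, only the s allele has switched, so s is the middle locus and the order is l – s – c.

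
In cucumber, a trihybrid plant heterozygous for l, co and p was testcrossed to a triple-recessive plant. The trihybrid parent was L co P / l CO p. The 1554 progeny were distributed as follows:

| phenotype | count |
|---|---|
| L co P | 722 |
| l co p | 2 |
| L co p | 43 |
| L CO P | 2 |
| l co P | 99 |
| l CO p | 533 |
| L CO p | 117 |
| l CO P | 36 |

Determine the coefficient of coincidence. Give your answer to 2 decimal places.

The two rarest classes, L CO P and l co p, are the double crossovers. Comparing them with the parentals, only the co allele has switched, so co is the middle locus and the order is p – co – l.
p–co: (79 + 4)/1554 = 0.0534; co–l: (216 + 4)/1554 = 0.1416.
Expected DCO frequency = 0.0534 × 0.1416 ≈ 0.00756; observed = 4/1554 ≈ 0.00257.
Coefficient of coincidence = 0.00257/0.00756 ≈ 0.34.

0.34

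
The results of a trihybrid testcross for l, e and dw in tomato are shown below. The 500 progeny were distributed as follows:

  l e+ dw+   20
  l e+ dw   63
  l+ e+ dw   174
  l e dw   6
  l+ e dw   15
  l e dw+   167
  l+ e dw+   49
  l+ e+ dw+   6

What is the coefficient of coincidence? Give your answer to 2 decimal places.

The two most frequent reciprocal classes, l e dw+ and l+ e+ dw, are the parental types, so the F1 was l e dw+ / l+ e+ dw.
The two rarest classes, l e dw and l+ e+ dw+, are the double crossovers. Comparing them with the parentals, only the dw allele has switched, so dw is the middle locus and the order is l – dw – e.
l–dw: (112 + 12)/500 = 0.2480; dw–e: (35 + 12)/500 = 0.0940.
Expected DCO frequency = 0.2480 × 0.0940 ≈ 0.02331; observed = 12/500 ≈ 0.02400.
Coefficient of coincidence = 0.02400/0.02331 ≈ 1.03.

1.03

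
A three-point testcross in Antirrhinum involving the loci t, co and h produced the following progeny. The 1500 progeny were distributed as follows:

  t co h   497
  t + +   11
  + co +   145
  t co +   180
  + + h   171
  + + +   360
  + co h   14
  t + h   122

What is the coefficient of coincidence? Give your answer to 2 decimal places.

The two most frequent reciprocal classes, + + + and t co h, are the parental types, so the F1 was + + + / t co h.
The two rarest classes, t + + and + co h, are the double crossovers. Comparing them with the parentals, only the t allele has switched, so t is the middle locus and the order is co – t – h.
co–t: (267 + 25)/1500 = 0.1947; t–h: (351 + 25)/1500 = 0.2507.
Expected DCO frequency = 0.1947 × 0.2507 ≈ 0.04881; observed = 25/1500 ≈ 0.01667.
Coefficient of coincidence = 0.01667/0.04881 ≈ 0.34.

0.34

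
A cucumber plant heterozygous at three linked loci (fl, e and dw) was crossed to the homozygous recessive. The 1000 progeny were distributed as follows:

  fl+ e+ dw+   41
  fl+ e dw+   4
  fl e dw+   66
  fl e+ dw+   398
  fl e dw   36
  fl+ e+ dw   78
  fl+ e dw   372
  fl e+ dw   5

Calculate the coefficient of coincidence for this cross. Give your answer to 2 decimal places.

0.68

The two most frequent reciprocal classes, fl e+ dw+ and fl+ e dw, are the parental types, so the F1 was fl e+ dw+ / fl+ e dw.
The two rarest classes, fl e+ dw and fl+ e dw+, are the double crossovers. Comparing them with the parentals, only the dw allele has switched, so dw is the middle locus and the order is fl – dw – e.
fl–dw: (77 + 9)/1000 = 0.0860; dw–e: (144 + 9)/1000 = 0.1530.
Expected DCO frequency = 0.0860 × 0.1530 ≈ 0.01316; observed = 9/1000 ≈ 0.00900.
Coefficient of coincidence = 0.00900/0.01316 ≈ 0.68.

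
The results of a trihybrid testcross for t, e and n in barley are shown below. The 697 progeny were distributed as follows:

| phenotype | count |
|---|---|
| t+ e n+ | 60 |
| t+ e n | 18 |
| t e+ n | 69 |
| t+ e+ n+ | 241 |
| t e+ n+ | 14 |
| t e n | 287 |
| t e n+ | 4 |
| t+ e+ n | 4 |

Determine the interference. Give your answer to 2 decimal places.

The two most frequent reciprocal classes, t e n and t+ e+ n+, are the parental types, so the F1 was t e n / t+ e+ n+.
The two rarest classes, t e n+ and t+ e+ n, are the double crossovers. Comparing them with the parentals, only the n allele has switched, so n is the middle locus and the order is t – n – e.
t–n: (32 + 8)/697 = 0.0574; n–e: (129 + 8)/697 = 0.1966.
Expected DCO frequency = 0.0574 × 0.1966 ≈ 0.01128; observed = 8/697 ≈ 0.01148.
Coefficient of coincidence = 0.01148/0.01128 ≈ 1.02; interference = 1 − 1.02 = -0.02.

-0.02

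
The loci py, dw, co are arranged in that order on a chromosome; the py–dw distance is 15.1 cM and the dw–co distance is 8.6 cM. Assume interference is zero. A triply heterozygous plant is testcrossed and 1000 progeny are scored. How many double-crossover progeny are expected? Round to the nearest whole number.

Map distances give recombination frequencies of 0.151 and 0.086 for the two intervals.
With no interference, expected double-crossover frequency = 0.151 × 0.086 = 0.01299.
Expected number = 0.01299 × 1000 = 12.99 ≈ 13.

13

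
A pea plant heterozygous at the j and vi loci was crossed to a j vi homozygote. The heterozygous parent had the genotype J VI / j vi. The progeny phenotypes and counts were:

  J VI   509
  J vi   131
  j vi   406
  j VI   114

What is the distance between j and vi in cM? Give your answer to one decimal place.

21.1 cM

The recombinant classes are J vi and j VI: 131 + 114 = 245.
Recombination frequency = 245/1160 = 0.2112 ≈ 21.1%, i.e. 21.1 cM.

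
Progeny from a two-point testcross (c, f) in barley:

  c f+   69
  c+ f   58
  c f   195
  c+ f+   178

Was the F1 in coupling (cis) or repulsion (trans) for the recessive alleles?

cis

The two most frequent classes are c+ f+ (178) and c f (195); these are the parental (non-recombinant) types.
So the F1 carried c+ f+ on one chromosome and c f on the other — the recessive alleles are on the same chromosome (cis / coupling).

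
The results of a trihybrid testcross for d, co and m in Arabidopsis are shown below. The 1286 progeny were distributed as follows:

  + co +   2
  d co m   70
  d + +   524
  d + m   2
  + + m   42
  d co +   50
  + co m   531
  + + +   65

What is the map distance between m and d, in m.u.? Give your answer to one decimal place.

The two most frequent reciprocal classes, + co m and d + +, are the parental types, so the F1 was + co m / d + +.
The two rarest classes, + co + and d + m, are the double crossovers. Comparing them with the parentals, only the m allele has switched, so m is the middle locus and the order is co – m – d.
Crossovers in the m–d interval produce the single-crossover classes d co m and + + + (70 + 65 = 135) plus the double crossovers (4).
RF(m–d) = (135 + 4) / 1286 = 139/1286 = 0.1081 → 10.8 m.u.

10.8 m.u.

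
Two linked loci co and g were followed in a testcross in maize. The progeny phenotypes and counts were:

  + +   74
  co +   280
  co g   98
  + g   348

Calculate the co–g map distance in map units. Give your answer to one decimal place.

21.5 map units

The two most frequent classes, + g (348) and co + (280), are the parental types, so the F1 was + g / co +.
The recombinant classes are + + and co g: 74 + 98 = 172.
Recombination frequency = 172/800 = 0.2150 ≈ 21.5%, i.e. 21.5 map units.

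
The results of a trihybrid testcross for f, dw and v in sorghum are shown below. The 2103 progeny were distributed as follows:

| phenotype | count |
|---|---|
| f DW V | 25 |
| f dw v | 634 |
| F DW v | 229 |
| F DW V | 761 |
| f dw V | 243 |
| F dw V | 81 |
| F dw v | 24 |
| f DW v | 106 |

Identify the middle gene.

f

The two most frequent reciprocal classes, f dw v and F DW V, are the parental types, so the F1 was f dw v / F DW V.
The two rarest classes, F dw v and f DW V, are the double crossovers. Comparing them with the parentals, only the f allele has switched, so f is the middle locus and the order is v – f – dw.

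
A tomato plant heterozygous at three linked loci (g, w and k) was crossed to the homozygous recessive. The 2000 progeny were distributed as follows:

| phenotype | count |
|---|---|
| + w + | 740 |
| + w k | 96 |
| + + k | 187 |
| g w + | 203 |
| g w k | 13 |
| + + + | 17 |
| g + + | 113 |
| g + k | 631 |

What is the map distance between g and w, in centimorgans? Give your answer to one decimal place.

21.0 centimorgans

The two most frequent reciprocal classes, g + k and + w +, are the parental types, so the F1 was g + k / + w +.
The two rarest classes, g w k and + + +, are the double crossovers. Comparing them with the parentals, only the w allele has switched, so w is the middle locus and the order is k – w – g.
Crossovers in the w–g interval produce the single-crossover classes + + k and g w + (187 + 203 = 390) plus the double crossovers (30).
RF(w–g) = (390 + 30) / 2000 = 420/2000 = 0.2100 → 21.0 centimorgans.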